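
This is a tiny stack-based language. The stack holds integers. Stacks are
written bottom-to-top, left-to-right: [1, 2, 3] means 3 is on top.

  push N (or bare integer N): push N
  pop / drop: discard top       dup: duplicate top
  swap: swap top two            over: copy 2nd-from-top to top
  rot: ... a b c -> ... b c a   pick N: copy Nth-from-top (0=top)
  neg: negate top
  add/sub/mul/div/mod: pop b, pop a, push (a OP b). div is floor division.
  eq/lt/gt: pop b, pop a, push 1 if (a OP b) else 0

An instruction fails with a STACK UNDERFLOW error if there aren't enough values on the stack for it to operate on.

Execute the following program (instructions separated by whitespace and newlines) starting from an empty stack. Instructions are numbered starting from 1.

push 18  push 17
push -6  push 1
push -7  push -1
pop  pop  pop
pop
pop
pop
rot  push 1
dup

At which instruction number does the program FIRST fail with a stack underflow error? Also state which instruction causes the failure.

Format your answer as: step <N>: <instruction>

Answer: step 13: rot

Derivation:
Step 1 ('push 18'): stack = [18], depth = 1
Step 2 ('push 17'): stack = [18, 17], depth = 2
Step 3 ('push -6'): stack = [18, 17, -6], depth = 3
Step 4 ('push 1'): stack = [18, 17, -6, 1], depth = 4
Step 5 ('push -7'): stack = [18, 17, -6, 1, -7], depth = 5
Step 6 ('push -1'): stack = [18, 17, -6, 1, -7, -1], depth = 6
Step 7 ('pop'): stack = [18, 17, -6, 1, -7], depth = 5
Step 8 ('pop'): stack = [18, 17, -6, 1], depth = 4
Step 9 ('pop'): stack = [18, 17, -6], depth = 3
Step 10 ('pop'): stack = [18, 17], depth = 2
Step 11 ('pop'): stack = [18], depth = 1
Step 12 ('pop'): stack = [], depth = 0
Step 13 ('rot'): needs 3 value(s) but depth is 0 — STACK UNDERFLOW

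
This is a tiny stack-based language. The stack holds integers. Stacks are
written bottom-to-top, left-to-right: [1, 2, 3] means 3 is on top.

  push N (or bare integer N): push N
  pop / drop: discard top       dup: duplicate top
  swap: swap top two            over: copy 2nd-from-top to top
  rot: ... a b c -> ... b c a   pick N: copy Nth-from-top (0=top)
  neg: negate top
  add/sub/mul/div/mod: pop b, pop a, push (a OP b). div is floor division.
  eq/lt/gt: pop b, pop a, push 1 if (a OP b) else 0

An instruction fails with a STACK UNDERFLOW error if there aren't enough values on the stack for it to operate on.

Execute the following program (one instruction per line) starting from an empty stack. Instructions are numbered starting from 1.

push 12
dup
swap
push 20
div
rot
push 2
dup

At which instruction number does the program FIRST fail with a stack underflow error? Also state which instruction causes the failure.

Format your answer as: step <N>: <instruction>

Step 1 ('push 12'): stack = [12], depth = 1
Step 2 ('dup'): stack = [12, 12], depth = 2
Step 3 ('swap'): stack = [12, 12], depth = 2
Step 4 ('push 20'): stack = [12, 12, 20], depth = 3
Step 5 ('div'): stack = [12, 0], depth = 2
Step 6 ('rot'): needs 3 value(s) but depth is 2 — STACK UNDERFLOW

Answer: step 6: rot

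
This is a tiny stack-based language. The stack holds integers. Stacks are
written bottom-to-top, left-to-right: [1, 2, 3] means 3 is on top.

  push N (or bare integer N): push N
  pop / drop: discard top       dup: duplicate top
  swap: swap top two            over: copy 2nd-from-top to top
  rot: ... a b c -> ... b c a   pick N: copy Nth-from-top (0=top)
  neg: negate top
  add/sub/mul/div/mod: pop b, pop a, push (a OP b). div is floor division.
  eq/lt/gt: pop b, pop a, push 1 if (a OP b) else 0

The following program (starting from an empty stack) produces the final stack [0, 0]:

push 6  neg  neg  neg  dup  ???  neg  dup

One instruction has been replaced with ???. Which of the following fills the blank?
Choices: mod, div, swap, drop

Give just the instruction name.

Answer: mod

Derivation:
Stack before ???: [-6, -6]
Stack after ???:  [0]
Checking each choice:
  mod: MATCH
  div: produces [-1, -1]
  swap: produces [-6, 6, 6]
  drop: produces [6, 6]


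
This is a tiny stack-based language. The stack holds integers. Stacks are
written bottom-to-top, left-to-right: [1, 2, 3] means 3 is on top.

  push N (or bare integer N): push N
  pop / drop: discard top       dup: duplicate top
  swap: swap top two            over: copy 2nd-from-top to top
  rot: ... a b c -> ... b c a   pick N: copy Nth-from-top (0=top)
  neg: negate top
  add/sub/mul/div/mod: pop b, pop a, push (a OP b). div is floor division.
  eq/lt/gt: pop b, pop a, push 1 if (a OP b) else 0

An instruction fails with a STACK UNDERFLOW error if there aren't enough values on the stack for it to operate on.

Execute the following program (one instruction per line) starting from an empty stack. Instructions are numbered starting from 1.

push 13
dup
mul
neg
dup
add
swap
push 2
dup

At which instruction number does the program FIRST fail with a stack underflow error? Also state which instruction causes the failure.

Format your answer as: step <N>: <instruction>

Answer: step 7: swap

Derivation:
Step 1 ('push 13'): stack = [13], depth = 1
Step 2 ('dup'): stack = [13, 13], depth = 2
Step 3 ('mul'): stack = [169], depth = 1
Step 4 ('neg'): stack = [-169], depth = 1
Step 5 ('dup'): stack = [-169, -169], depth = 2
Step 6 ('add'): stack = [-338], depth = 1
Step 7 ('swap'): needs 2 value(s) but depth is 1 — STACK UNDERFLOW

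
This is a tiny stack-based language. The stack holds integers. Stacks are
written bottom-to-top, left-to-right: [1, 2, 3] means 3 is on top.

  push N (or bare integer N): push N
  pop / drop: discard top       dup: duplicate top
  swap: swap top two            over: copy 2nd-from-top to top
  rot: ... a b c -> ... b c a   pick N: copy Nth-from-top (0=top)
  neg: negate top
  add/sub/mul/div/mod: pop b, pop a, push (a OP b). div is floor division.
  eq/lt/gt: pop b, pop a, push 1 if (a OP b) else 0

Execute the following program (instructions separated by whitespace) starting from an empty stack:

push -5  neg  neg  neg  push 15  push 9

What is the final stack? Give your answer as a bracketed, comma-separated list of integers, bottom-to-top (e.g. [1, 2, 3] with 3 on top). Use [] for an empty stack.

Answer: [5, 15, 9]

Derivation:
After 'push -5': [-5]
After 'neg': [5]
After 'neg': [-5]
After 'neg': [5]
After 'push 15': [5, 15]
After 'push 9': [5, 15, 9]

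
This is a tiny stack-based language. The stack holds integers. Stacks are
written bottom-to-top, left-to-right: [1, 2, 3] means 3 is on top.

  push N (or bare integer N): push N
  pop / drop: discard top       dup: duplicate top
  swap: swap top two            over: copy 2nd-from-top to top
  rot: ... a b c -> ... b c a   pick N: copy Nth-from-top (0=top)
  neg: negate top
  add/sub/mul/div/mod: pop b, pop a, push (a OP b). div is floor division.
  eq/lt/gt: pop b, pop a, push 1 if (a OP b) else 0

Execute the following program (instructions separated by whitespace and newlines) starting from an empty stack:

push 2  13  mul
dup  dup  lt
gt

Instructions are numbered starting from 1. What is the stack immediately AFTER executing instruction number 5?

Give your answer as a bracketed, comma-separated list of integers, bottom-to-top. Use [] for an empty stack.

Answer: [26, 26, 26]

Derivation:
Step 1 ('push 2'): [2]
Step 2 ('13'): [2, 13]
Step 3 ('mul'): [26]
Step 4 ('dup'): [26, 26]
Step 5 ('dup'): [26, 26, 26]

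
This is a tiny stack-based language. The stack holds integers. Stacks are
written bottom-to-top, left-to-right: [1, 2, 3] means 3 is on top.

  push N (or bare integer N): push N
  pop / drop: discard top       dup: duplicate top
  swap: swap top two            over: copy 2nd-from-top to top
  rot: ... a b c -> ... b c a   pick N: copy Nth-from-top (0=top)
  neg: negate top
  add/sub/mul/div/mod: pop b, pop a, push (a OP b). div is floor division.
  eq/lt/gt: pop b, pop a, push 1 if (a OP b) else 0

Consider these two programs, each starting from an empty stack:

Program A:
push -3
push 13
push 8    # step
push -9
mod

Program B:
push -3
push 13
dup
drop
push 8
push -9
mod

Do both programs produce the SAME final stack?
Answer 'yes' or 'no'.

Program A trace:
  After 'push -3': [-3]
  After 'push 13': [-3, 13]
  After 'push 8': [-3, 13, 8]
  After 'push -9': [-3, 13, 8, -9]
  After 'mod': [-3, 13, -1]
Program A final stack: [-3, 13, -1]

Program B trace:
  After 'push -3': [-3]
  After 'push 13': [-3, 13]
  After 'dup': [-3, 13, 13]
  After 'drop': [-3, 13]
  After 'push 8': [-3, 13, 8]
  After 'push -9': [-3, 13, 8, -9]
  After 'mod': [-3, 13, -1]
Program B final stack: [-3, 13, -1]
Same: yes

Answer: yes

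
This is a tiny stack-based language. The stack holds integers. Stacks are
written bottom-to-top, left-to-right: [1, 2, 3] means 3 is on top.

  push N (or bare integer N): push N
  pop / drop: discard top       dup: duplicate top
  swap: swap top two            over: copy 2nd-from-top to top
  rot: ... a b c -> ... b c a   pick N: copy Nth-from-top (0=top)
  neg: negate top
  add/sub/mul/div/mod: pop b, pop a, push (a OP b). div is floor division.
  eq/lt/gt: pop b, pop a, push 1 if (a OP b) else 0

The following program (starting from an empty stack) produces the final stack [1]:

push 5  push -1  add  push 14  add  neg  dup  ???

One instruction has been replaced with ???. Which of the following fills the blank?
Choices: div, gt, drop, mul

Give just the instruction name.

Answer: div

Derivation:
Stack before ???: [-18, -18]
Stack after ???:  [1]
Checking each choice:
  div: MATCH
  gt: produces [0]
  drop: produces [-18]
  mul: produces [324]


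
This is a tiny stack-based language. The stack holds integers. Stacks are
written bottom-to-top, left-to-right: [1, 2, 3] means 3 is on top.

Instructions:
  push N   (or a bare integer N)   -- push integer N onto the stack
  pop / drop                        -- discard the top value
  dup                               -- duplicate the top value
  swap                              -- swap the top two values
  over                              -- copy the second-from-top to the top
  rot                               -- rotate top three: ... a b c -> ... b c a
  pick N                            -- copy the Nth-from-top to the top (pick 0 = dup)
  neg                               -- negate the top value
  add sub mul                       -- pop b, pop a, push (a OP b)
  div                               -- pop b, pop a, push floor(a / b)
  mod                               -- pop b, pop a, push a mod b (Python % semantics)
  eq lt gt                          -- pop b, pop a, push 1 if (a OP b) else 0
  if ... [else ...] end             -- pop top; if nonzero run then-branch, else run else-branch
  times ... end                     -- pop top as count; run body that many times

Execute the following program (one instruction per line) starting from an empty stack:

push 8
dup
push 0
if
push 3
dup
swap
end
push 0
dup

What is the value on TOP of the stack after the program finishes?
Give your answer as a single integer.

After 'push 8': [8]
After 'dup': [8, 8]
After 'push 0': [8, 8, 0]
After 'if': [8, 8]
After 'push 0': [8, 8, 0]
After 'dup': [8, 8, 0, 0]

Answer: 0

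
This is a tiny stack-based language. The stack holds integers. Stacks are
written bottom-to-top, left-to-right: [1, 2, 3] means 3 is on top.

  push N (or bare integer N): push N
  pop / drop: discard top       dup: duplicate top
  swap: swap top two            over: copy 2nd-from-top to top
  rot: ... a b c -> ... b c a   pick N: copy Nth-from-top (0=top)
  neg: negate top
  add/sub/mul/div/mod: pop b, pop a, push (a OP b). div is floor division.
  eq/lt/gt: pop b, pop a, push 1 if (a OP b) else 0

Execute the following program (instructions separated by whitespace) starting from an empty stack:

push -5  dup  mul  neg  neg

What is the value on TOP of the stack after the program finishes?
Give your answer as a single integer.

After 'push -5': [-5]
After 'dup': [-5, -5]
After 'mul': [25]
After 'neg': [-25]
After 'neg': [25]

Answer: 25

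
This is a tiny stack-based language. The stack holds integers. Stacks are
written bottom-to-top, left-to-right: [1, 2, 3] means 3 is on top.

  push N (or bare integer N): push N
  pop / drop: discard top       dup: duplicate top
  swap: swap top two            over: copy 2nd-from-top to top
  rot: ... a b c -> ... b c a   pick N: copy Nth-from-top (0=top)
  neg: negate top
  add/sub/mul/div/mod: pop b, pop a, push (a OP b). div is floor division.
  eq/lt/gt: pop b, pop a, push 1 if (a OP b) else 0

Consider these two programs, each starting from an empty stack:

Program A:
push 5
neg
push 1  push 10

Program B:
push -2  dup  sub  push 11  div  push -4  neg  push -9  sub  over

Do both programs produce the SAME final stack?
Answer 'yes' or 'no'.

Program A trace:
  After 'push 5': [5]
  After 'neg': [-5]
  After 'push 1': [-5, 1]
  After 'push 10': [-5, 1, 10]
Program A final stack: [-5, 1, 10]

Program B trace:
  After 'push -2': [-2]
  After 'dup': [-2, -2]
  After 'sub': [0]
  After 'push 11': [0, 11]
  After 'div': [0]
  After 'push -4': [0, -4]
  After 'neg': [0, 4]
  After 'push -9': [0, 4, -9]
  After 'sub': [0, 13]
  After 'over': [0, 13, 0]
Program B final stack: [0, 13, 0]
Same: no

Answer: no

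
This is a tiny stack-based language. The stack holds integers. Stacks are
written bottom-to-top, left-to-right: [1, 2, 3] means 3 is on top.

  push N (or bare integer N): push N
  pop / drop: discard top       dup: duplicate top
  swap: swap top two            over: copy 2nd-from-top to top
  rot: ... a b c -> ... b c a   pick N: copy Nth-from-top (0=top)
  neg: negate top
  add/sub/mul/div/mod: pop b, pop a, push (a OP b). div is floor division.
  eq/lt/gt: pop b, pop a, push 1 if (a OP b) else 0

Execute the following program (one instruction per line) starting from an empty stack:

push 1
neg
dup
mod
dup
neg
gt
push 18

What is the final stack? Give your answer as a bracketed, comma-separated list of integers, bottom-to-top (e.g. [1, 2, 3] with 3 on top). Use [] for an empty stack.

Answer: [0, 18]

Derivation:
After 'push 1': [1]
After 'neg': [-1]
After 'dup': [-1, -1]
After 'mod': [0]
After 'dup': [0, 0]
After 'neg': [0, 0]
After 'gt': [0]
After 'push 18': [0, 18]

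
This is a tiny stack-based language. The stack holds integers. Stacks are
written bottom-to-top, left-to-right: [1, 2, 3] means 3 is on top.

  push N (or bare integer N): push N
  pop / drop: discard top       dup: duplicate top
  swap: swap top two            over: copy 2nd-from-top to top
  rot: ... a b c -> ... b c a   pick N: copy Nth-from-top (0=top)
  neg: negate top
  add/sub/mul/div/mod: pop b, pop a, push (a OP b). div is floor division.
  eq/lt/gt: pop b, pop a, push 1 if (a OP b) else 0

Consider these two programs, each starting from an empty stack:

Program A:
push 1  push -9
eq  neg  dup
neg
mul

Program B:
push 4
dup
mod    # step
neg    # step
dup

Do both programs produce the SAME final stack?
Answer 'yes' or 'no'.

Program A trace:
  After 'push 1': [1]
  After 'push -9': [1, -9]
  After 'eq': [0]
  After 'neg': [0]
  After 'dup': [0, 0]
  After 'neg': [0, 0]
  After 'mul': [0]
Program A final stack: [0]

Program B trace:
  After 'push 4': [4]
  After 'dup': [4, 4]
  After 'mod': [0]
  After 'neg': [0]
  After 'dup': [0, 0]
Program B final stack: [0, 0]
Same: no

Answer: no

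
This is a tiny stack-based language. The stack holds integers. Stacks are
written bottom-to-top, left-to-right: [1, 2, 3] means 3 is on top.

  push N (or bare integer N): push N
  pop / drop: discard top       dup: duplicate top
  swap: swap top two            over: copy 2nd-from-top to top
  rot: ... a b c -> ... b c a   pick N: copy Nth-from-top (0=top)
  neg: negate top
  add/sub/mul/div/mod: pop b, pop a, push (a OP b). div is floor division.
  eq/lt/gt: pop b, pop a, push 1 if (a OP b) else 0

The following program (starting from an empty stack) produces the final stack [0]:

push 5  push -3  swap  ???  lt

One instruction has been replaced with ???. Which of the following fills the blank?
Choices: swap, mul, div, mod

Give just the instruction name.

Answer: swap

Derivation:
Stack before ???: [-3, 5]
Stack after ???:  [5, -3]
Checking each choice:
  swap: MATCH
  mul: stack underflow (need 2, have 1)
  div: stack underflow (need 2, have 1)
  mod: stack underflow (need 2, have 1)


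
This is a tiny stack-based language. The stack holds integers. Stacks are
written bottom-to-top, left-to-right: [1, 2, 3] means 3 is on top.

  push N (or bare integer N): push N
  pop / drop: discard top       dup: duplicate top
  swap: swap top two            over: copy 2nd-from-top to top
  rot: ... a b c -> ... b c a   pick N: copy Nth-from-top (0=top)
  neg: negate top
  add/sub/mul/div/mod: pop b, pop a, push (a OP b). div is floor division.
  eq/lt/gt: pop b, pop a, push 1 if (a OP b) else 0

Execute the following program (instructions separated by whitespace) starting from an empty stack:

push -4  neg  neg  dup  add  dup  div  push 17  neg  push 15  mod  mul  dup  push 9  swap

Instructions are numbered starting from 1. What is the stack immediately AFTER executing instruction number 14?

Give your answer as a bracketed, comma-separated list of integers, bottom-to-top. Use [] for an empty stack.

Answer: [13, 13, 9]

Derivation:
Step 1 ('push -4'): [-4]
Step 2 ('neg'): [4]
Step 3 ('neg'): [-4]
Step 4 ('dup'): [-4, -4]
Step 5 ('add'): [-8]
Step 6 ('dup'): [-8, -8]
Step 7 ('div'): [1]
Step 8 ('push 17'): [1, 17]
Step 9 ('neg'): [1, -17]
Step 10 ('push 15'): [1, -17, 15]
Step 11 ('mod'): [1, 13]
Step 12 ('mul'): [13]
Step 13 ('dup'): [13, 13]
Step 14 ('push 9'): [13, 13, 9]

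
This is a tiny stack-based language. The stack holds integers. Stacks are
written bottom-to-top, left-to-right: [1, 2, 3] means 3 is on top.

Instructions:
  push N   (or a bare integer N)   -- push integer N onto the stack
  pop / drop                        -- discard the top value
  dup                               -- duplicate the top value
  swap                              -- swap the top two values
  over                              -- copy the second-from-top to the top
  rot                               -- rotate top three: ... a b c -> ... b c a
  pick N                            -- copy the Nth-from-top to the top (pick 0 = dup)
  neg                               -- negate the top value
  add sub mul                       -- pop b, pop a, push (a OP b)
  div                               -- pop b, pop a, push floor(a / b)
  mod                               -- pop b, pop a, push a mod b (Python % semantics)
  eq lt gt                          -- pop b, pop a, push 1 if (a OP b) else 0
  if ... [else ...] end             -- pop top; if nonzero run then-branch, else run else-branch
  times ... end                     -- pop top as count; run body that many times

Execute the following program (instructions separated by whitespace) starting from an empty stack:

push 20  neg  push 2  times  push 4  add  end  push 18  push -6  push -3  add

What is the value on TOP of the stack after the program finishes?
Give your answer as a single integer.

After 'push 20': [20]
After 'neg': [-20]
After 'push 2': [-20, 2]
After 'times': [-20]
After 'push 4': [-20, 4]
After 'add': [-16]
After 'push 4': [-16, 4]
After 'add': [-12]
After 'push 18': [-12, 18]
After 'push -6': [-12, 18, -6]
After 'push -3': [-12, 18, -6, -3]
After 'add': [-12, 18, -9]

Answer: -9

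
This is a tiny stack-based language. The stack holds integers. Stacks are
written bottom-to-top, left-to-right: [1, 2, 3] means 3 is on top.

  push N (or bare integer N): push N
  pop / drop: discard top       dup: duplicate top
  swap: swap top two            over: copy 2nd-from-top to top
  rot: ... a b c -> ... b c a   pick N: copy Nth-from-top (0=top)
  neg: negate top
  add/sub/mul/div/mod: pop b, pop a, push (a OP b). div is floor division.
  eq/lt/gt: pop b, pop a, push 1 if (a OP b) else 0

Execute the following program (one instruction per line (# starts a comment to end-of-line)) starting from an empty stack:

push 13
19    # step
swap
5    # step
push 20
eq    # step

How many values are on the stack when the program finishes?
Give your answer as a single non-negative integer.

Answer: 3

Derivation:
After 'push 13': stack = [13] (depth 1)
After 'push 19': stack = [13, 19] (depth 2)
After 'swap': stack = [19, 13] (depth 2)
After 'push 5': stack = [19, 13, 5] (depth 3)
After 'push 20': stack = [19, 13, 5, 20] (depth 4)
After 'eq': stack = [19, 13, 0] (depth 3)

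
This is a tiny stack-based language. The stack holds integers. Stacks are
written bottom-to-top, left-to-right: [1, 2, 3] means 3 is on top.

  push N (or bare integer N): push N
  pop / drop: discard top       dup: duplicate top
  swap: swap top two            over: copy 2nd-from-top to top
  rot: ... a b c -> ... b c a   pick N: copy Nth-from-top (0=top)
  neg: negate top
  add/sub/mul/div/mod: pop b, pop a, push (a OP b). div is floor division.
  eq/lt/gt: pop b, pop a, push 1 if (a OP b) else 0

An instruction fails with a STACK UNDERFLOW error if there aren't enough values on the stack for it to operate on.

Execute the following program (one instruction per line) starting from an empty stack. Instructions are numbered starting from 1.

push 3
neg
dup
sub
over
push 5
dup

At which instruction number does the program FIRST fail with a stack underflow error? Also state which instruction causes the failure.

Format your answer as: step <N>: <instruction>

Step 1 ('push 3'): stack = [3], depth = 1
Step 2 ('neg'): stack = [-3], depth = 1
Step 3 ('dup'): stack = [-3, -3], depth = 2
Step 4 ('sub'): stack = [0], depth = 1
Step 5 ('over'): needs 2 value(s) but depth is 1 — STACK UNDERFLOW

Answer: step 5: over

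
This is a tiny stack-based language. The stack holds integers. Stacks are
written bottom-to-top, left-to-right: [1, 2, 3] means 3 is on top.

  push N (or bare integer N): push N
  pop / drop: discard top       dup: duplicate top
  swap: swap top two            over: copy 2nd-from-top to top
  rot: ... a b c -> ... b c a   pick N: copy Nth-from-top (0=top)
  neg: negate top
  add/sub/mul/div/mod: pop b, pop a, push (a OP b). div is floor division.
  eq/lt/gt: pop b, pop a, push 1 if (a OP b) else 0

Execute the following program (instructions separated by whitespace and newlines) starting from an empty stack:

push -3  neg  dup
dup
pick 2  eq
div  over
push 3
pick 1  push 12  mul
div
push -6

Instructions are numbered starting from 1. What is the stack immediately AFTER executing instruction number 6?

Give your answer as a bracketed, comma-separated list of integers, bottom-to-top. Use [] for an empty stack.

Answer: [3, 3, 1]

Derivation:
Step 1 ('push -3'): [-3]
Step 2 ('neg'): [3]
Step 3 ('dup'): [3, 3]
Step 4 ('dup'): [3, 3, 3]
Step 5 ('pick 2'): [3, 3, 3, 3]
Step 6 ('eq'): [3, 3, 1]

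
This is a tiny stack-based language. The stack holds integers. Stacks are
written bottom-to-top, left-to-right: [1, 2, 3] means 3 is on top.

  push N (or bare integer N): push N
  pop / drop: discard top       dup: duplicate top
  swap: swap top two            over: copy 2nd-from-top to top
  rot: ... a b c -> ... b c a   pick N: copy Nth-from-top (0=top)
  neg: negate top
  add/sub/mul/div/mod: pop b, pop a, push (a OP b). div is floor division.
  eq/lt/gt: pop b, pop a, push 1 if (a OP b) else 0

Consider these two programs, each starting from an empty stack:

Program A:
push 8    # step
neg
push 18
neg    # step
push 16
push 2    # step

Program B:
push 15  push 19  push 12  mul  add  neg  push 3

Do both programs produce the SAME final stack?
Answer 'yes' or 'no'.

Program A trace:
  After 'push 8': [8]
  After 'neg': [-8]
  After 'push 18': [-8, 18]
  After 'neg': [-8, -18]
  After 'push 16': [-8, -18, 16]
  After 'push 2': [-8, -18, 16, 2]
Program A final stack: [-8, -18, 16, 2]

Program B trace:
  After 'push 15': [15]
  After 'push 19': [15, 19]
  After 'push 12': [15, 19, 12]
  After 'mul': [15, 228]
  After 'add': [243]
  After 'neg': [-243]
  After 'push 3': [-243, 3]
Program B final stack: [-243, 3]
Same: no

Answer: no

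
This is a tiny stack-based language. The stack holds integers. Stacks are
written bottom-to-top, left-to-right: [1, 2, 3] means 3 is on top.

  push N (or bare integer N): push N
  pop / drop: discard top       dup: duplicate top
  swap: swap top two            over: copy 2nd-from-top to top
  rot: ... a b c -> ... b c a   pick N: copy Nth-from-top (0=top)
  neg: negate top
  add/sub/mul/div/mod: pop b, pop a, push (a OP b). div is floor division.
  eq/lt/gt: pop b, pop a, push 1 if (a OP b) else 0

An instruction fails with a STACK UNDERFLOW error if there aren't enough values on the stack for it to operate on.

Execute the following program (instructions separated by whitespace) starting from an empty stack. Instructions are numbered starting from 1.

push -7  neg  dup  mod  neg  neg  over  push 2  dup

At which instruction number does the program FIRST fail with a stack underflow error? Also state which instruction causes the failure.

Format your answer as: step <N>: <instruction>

Step 1 ('push -7'): stack = [-7], depth = 1
Step 2 ('neg'): stack = [7], depth = 1
Step 3 ('dup'): stack = [7, 7], depth = 2
Step 4 ('mod'): stack = [0], depth = 1
Step 5 ('neg'): stack = [0], depth = 1
Step 6 ('neg'): stack = [0], depth = 1
Step 7 ('over'): needs 2 value(s) but depth is 1 — STACK UNDERFLOW

Answer: step 7: over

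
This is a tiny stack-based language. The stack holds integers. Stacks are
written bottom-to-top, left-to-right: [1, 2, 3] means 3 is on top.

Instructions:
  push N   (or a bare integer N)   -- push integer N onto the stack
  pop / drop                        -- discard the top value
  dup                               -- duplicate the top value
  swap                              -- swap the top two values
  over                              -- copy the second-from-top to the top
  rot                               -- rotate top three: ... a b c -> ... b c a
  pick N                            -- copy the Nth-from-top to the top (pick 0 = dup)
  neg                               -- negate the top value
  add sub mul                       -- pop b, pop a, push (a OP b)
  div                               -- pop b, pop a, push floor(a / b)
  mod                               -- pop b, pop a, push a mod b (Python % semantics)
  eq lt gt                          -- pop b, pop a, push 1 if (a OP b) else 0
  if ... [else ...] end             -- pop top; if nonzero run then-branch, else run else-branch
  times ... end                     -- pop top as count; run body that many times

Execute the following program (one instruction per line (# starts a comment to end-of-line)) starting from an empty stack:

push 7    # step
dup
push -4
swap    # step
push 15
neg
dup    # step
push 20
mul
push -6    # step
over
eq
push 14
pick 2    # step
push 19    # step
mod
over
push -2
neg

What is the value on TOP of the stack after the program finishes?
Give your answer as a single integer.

After 'push 7': [7]
After 'dup': [7, 7]
After 'push -4': [7, 7, -4]
After 'swap': [7, -4, 7]
After 'push 15': [7, -4, 7, 15]
After 'neg': [7, -4, 7, -15]
After 'dup': [7, -4, 7, -15, -15]
After 'push 20': [7, -4, 7, -15, -15, 20]
After 'mul': [7, -4, 7, -15, -300]
After 'push -6': [7, -4, 7, -15, -300, -6]
After 'over': [7, -4, 7, -15, -300, -6, -300]
After 'eq': [7, -4, 7, -15, -300, 0]
After 'push 14': [7, -4, 7, -15, -300, 0, 14]
After 'pick 2': [7, -4, 7, -15, -300, 0, 14, -300]
After 'push 19': [7, -4, 7, -15, -300, 0, 14, -300, 19]
After 'mod': [7, -4, 7, -15, -300, 0, 14, 4]
After 'over': [7, -4, 7, -15, -300, 0, 14, 4, 14]
After 'push -2': [7, -4, 7, -15, -300, 0, 14, 4, 14, -2]
After 'neg': [7, -4, 7, -15, -300, 0, 14, 4, 14, 2]

Answer: 2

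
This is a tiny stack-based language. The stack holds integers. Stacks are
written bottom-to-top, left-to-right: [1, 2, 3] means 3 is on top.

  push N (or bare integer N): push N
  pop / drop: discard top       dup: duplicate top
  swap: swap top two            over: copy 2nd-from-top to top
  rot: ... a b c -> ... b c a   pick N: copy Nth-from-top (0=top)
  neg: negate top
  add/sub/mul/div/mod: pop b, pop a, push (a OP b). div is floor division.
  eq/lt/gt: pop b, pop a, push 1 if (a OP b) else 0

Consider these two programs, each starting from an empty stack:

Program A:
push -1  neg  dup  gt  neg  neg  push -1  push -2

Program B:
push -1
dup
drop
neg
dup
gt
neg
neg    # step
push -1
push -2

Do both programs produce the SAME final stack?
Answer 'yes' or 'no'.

Program A trace:
  After 'push -1': [-1]
  After 'neg': [1]
  After 'dup': [1, 1]
  After 'gt': [0]
  After 'neg': [0]
  After 'neg': [0]
  After 'push -1': [0, -1]
  After 'push -2': [0, -1, -2]
Program A final stack: [0, -1, -2]

Program B trace:
  After 'push -1': [-1]
  After 'dup': [-1, -1]
  After 'drop': [-1]
  After 'neg': [1]
  After 'dup': [1, 1]
  After 'gt': [0]
  After 'neg': [0]
  After 'neg': [0]
  After 'push -1': [0, -1]
  After 'push -2': [0, -1, -2]
Program B final stack: [0, -1, -2]
Same: yes

Answer: yes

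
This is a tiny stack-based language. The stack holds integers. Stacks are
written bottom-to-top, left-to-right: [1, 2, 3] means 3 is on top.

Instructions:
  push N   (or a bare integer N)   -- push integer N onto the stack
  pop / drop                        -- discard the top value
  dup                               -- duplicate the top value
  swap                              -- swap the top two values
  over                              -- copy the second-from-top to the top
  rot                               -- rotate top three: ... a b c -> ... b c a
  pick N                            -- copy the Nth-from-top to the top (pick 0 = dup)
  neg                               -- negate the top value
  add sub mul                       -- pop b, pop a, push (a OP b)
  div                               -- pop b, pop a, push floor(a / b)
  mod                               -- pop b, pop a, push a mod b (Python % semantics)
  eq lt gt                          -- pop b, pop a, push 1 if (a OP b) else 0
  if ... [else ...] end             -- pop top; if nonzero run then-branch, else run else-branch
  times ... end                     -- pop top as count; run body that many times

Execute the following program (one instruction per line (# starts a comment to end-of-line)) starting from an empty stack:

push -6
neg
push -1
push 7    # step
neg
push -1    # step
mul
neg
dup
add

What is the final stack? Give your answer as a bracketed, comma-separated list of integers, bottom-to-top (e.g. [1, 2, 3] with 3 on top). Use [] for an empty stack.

After 'push -6': [-6]
After 'neg': [6]
After 'push -1': [6, -1]
After 'push 7': [6, -1, 7]
After 'neg': [6, -1, -7]
After 'push -1': [6, -1, -7, -1]
After 'mul': [6, -1, 7]
After 'neg': [6, -1, -7]
After 'dup': [6, -1, -7, -7]
After 'add': [6, -1, -14]

Answer: [6, -1, -14]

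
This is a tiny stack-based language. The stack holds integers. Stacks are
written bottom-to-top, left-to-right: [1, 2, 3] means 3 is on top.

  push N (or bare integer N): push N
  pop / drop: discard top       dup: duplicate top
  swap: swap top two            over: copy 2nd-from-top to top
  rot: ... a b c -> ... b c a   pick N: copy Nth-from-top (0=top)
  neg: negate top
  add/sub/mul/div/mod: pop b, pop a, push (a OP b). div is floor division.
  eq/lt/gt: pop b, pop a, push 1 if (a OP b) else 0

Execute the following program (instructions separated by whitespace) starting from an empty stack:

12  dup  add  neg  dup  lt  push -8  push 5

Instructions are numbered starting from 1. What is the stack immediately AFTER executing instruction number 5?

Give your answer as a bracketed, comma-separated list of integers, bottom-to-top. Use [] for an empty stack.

Step 1 ('12'): [12]
Step 2 ('dup'): [12, 12]
Step 3 ('add'): [24]
Step 4 ('neg'): [-24]
Step 5 ('dup'): [-24, -24]

Answer: [-24, -24]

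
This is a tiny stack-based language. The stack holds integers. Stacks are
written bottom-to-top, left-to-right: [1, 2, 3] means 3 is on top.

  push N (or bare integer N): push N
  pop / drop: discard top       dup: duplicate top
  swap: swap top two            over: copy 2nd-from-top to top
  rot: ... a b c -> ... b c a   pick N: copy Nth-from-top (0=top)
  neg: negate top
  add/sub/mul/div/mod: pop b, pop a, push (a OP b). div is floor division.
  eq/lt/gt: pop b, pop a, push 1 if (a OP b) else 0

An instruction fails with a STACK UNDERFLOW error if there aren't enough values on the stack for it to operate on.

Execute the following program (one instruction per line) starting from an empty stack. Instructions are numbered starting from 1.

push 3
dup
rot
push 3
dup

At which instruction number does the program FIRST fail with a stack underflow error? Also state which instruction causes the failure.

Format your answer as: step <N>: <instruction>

Answer: step 3: rot

Derivation:
Step 1 ('push 3'): stack = [3], depth = 1
Step 2 ('dup'): stack = [3, 3], depth = 2
Step 3 ('rot'): needs 3 value(s) but depth is 2 — STACK UNDERFLOW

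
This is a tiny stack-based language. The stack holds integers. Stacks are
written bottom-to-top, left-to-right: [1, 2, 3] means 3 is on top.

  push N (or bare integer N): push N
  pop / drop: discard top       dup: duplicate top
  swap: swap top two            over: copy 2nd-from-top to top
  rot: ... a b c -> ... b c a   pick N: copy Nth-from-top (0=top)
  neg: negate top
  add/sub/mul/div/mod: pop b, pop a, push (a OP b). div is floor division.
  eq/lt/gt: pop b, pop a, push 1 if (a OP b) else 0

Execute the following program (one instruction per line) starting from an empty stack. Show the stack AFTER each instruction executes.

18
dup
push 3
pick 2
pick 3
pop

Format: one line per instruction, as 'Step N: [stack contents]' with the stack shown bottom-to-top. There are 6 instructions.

Step 1: [18]
Step 2: [18, 18]
Step 3: [18, 18, 3]
Step 4: [18, 18, 3, 18]
Step 5: [18, 18, 3, 18, 18]
Step 6: [18, 18, 3, 18]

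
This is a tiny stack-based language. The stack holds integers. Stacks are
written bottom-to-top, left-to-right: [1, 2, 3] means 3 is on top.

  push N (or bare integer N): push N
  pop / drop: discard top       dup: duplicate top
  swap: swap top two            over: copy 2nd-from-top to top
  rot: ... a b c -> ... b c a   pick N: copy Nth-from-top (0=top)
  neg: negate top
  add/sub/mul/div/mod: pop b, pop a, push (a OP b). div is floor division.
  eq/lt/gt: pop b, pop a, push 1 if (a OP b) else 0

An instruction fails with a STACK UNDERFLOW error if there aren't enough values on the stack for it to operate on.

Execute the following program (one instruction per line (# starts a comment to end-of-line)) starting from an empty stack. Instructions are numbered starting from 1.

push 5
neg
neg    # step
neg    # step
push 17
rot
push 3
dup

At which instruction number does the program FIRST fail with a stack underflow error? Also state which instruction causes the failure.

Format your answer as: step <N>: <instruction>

Step 1 ('push 5'): stack = [5], depth = 1
Step 2 ('neg'): stack = [-5], depth = 1
Step 3 ('neg'): stack = [5], depth = 1
Step 4 ('neg'): stack = [-5], depth = 1
Step 5 ('push 17'): stack = [-5, 17], depth = 2
Step 6 ('rot'): needs 3 value(s) but depth is 2 — STACK UNDERFLOW

Answer: step 6: rot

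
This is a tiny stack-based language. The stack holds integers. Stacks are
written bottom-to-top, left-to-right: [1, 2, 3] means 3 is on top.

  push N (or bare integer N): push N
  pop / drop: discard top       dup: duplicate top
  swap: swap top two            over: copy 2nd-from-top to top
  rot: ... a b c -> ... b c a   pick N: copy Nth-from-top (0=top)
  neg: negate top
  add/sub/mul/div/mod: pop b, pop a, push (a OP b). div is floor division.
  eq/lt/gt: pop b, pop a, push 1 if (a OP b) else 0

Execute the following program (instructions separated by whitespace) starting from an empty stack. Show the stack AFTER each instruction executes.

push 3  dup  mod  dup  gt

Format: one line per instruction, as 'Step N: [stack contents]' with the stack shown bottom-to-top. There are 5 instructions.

Step 1: [3]
Step 2: [3, 3]
Step 3: [0]
Step 4: [0, 0]
Step 5: [0]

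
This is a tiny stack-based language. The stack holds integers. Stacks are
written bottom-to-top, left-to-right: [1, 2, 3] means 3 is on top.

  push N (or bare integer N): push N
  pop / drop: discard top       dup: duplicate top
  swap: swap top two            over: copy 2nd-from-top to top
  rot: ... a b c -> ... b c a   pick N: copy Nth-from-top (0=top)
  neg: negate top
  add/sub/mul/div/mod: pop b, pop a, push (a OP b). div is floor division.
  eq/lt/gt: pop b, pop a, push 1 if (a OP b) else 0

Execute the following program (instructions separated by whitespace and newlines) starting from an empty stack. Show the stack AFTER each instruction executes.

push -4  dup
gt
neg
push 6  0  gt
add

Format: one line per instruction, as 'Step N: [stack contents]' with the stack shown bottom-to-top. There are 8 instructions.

Step 1: [-4]
Step 2: [-4, -4]
Step 3: [0]
Step 4: [0]
Step 5: [0, 6]
Step 6: [0, 6, 0]
Step 7: [0, 1]
Step 8: [1]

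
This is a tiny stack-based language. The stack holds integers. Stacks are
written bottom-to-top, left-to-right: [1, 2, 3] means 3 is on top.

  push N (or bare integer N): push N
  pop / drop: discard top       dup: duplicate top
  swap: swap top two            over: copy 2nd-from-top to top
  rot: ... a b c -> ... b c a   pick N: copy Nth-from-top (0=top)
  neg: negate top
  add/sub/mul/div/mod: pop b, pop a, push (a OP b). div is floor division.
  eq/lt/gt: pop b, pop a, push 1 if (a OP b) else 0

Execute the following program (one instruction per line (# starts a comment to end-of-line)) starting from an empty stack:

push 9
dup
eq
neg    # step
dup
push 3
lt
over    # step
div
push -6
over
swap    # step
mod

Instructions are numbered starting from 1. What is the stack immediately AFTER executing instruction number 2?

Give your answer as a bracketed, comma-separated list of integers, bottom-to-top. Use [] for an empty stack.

Answer: [9, 9]

Derivation:
Step 1 ('push 9'): [9]
Step 2 ('dup'): [9, 9]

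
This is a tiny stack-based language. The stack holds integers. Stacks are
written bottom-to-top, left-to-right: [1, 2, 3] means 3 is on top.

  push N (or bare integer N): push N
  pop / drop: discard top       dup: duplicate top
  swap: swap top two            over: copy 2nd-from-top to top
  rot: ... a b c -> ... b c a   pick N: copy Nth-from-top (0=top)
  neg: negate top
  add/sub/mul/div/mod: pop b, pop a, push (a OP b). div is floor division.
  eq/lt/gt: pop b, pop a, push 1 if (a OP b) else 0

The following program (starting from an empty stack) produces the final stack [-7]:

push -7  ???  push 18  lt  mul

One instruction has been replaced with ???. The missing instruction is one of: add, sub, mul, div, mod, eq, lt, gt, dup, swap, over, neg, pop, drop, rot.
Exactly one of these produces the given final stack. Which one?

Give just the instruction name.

Answer: dup

Derivation:
Stack before ???: [-7]
Stack after ???:  [-7, -7]
The instruction that transforms [-7] -> [-7, -7] is: dup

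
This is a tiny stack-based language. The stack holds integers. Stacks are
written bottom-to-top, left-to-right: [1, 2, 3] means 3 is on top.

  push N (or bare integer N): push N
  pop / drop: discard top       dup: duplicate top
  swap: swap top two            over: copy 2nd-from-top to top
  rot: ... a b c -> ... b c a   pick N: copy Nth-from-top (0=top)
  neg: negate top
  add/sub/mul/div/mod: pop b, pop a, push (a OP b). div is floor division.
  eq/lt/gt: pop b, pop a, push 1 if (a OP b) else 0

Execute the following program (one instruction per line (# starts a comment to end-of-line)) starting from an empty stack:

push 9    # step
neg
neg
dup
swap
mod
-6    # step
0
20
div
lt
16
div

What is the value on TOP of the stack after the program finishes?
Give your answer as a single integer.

Answer: 0

Derivation:
After 'push 9': [9]
After 'neg': [-9]
After 'neg': [9]
After 'dup': [9, 9]
After 'swap': [9, 9]
After 'mod': [0]
After 'push -6': [0, -6]
After 'push 0': [0, -6, 0]
After 'push 20': [0, -6, 0, 20]
After 'div': [0, -6, 0]
After 'lt': [0, 1]
After 'push 16': [0, 1, 16]
After 'div': [0, 0]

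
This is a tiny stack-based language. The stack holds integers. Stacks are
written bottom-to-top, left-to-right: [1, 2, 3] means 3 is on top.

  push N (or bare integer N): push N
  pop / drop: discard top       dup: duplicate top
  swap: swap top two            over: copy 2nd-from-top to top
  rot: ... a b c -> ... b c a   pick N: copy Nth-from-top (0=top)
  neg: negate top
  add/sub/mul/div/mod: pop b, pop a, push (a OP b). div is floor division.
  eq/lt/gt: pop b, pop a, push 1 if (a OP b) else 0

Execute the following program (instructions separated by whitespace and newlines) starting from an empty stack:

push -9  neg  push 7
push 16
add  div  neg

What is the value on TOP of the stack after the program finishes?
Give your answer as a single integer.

Answer: 0

Derivation:
After 'push -9': [-9]
After 'neg': [9]
After 'push 7': [9, 7]
After 'push 16': [9, 7, 16]
After 'add': [9, 23]
After 'div': [0]
After 'neg': [0]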